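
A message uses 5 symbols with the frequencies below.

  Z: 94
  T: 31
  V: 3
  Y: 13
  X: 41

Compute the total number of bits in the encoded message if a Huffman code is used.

333

Build the Huffman tree bottom-up:
V(3) + Y(13) → 16
16 + T(31) → 47
X(41) + 47 → 88
88 + Z(94) → 182
The encoded length is the sum of every internal node's weight: 16 + 47 + 88 + 182 = 333 bits.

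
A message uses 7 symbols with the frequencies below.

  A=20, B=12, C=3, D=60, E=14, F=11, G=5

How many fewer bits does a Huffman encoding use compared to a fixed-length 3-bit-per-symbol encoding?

Fixed-length: 3 bits × 125 symbols = 375 bits.
Huffman merges:
merge C(3) and G(5): 8
merge 8 and F(11): 19
merge B(12) and E(14): 26
merge 19 and A(20): 39
merge 26 and 39: 65
merge D(60) and 65: 125
Huffman total = 8 + 19 + 26 + 39 + 65 + 125 = 282 bits.
Saving = 375 − 282 = 93 bits.

93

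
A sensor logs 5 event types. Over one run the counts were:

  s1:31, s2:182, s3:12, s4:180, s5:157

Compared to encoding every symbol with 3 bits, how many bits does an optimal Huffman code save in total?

Fixed-length: 3 bits × 562 symbols = 1686 bits.
Huffman merges:
combine s3(12), s1(31) → 43
combine 43, s5(157) → 200
combine s4(180), s2(182) → 362
combine 200, 362 → 562
Huffman total = 43 + 200 + 362 + 562 = 1167 bits.
Saving = 1686 − 1167 = 519 bits.

519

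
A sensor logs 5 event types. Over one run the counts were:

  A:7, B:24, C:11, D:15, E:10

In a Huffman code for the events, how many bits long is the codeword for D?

2

Repeatedly merge the two smallest:
A(7) + E(10) → 17
C(11) + D(15) → 26
17 + B(24) → 41
26 + 41 → 67
D's leaf is at depth 2, giving a 2-bit codeword.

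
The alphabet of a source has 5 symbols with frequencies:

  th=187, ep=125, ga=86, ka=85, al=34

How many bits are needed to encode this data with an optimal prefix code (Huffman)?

Greedily combine the two least-frequent nodes:
combine al(34), ka(85) → 119
combine ga(86), 119 → 205
combine ep(125), th(187) → 312
combine 205, 312 → 517
The encoded length is the sum of every internal node's weight: 119 + 205 + 312 + 517 = 1153 bits.

1153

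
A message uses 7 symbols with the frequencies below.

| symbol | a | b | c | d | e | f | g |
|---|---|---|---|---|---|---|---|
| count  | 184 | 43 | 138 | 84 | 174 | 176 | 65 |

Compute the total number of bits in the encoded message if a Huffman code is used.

Build the Huffman tree bottom-up:
combine b(43), g(65) → 108
combine d(84), 108 → 192
combine c(138), e(174) → 312
combine f(176), a(184) → 360
combine 192, 312 → 504
combine 360, 504 → 864
Total encoded bits = sum of merged weights = 108 + 192 + 312 + 360 + 504 + 864 = 2340.

2340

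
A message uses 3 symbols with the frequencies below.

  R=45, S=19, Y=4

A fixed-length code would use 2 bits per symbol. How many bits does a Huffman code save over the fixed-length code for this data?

Fixed-length: 2 bits × 68 symbols = 136 bits.
Huffman merges:
combine Y(4), S(19) → 23
combine 23, R(45) → 68
Huffman total = 23 + 68 = 91 bits.
Saving = 136 − 91 = 45 bits.

45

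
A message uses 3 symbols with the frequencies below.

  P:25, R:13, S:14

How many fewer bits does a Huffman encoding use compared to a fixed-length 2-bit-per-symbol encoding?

25

Fixed-length: 2 bits × 52 symbols = 104 bits.
Huffman merges:
merge R(13) and S(14): 27
merge P(25) and 27: 52
Huffman total = 27 + 52 = 79 bits.
Saving = 104 − 79 = 25 bits.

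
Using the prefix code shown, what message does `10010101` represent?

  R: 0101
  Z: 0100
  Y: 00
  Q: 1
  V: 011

Read left to right; each codeword is recognised as soon as it completes (prefix code):
  1→Q | 00→Y | 1→Q | 0101→R
Decoded message: QYQR

QYQR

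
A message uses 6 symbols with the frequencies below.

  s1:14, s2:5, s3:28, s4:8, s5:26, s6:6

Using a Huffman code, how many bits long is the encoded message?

Build the Huffman tree bottom-up:
s2(5) + s6(6) → 11
s4(8) + 11 → 19
s1(14) + 19 → 33
s5(26) + s3(28) → 54
33 + 54 → 87
Each symbol's bit-cost is frequency × depth; summing gives 204 bits (equivalently 11 + 19 + 33 + 54 + 87).

204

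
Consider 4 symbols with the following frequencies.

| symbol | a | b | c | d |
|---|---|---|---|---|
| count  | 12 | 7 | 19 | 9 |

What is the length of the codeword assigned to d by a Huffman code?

3

Repeatedly merge the two smallest:
combine b(7), d(9) → 16
combine a(12), 16 → 28
combine c(19), 28 → 47
d sits 3 levels below the root, so its codeword is 3 bits.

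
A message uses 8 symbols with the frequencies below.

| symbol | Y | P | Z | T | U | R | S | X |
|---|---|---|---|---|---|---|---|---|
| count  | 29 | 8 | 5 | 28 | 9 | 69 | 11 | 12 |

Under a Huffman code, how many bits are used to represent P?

5

Repeatedly merge the two smallest:
Z(5) + P(8) → 13
U(9) + S(11) → 20
X(12) + 13 → 25
20 + 25 → 45
T(28) + Y(29) → 57
45 + 57 → 102
R(69) + 102 → 171
P sits 5 levels below the root, so its codeword is 5 bits.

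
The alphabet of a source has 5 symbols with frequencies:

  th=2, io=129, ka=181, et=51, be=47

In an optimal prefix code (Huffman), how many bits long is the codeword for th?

4

Huffman merges, smallest pair first:
th(2) + be(47) → 49
49 + et(51) → 100
100 + io(129) → 229
ka(181) + 229 → 410
The subtree containing th is merged 4 times, so code length = 4.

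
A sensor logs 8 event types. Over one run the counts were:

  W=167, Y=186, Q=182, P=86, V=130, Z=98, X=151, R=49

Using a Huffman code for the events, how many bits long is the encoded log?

3096

Build the Huffman tree bottom-up:
R(49) + P(86) → 135
Z(98) + V(130) → 228
135 + X(151) → 286
W(167) + Q(182) → 349
Y(186) + 228 → 414
286 + 349 → 635
414 + 635 → 1049
The encoded length is the sum of every internal node's weight: 135 + 228 + 286 + 349 + 414 + 635 + 1049 = 3096 bits.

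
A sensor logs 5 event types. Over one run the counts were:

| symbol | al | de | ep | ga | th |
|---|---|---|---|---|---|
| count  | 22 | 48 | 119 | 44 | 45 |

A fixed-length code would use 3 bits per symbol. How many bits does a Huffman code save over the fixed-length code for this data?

Fixed-length: 3 bits × 278 symbols = 834 bits.
Huffman merges:
merge al(22) and ga(44): 66
merge th(45) and de(48): 93
merge 66 and 93: 159
merge ep(119) and 159: 278
Huffman total = 66 + 93 + 159 + 278 = 596 bits.
Saving = 834 − 596 = 238 bits.

238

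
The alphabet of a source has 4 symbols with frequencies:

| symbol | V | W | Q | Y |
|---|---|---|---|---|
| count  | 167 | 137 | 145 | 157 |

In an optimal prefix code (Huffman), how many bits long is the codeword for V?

Build the tree from the bottom:
W(137) + Q(145) → 282
Y(157) + V(167) → 324
282 + 324 → 606
The subtree containing V is merged 2 times, so code length = 2.

2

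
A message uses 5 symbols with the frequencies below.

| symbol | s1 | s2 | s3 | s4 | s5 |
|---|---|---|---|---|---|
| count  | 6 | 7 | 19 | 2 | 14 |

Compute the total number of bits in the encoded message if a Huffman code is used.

100

Build the Huffman tree bottom-up:
combine s4(2), s1(6) → 8
combine s2(7), 8 → 15
combine s5(14), 15 → 29
combine s3(19), 29 → 48
Each symbol's bit-cost is frequency × depth; summing gives 100 bits (equivalently 8 + 15 + 29 + 48).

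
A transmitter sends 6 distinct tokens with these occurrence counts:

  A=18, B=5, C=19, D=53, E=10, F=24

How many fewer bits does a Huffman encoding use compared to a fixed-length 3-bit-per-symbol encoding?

91

Fixed-length: 3 bits × 129 symbols = 387 bits.
Huffman merges:
B(5) + E(10) → 15
15 + A(18) → 33
C(19) + F(24) → 43
33 + 43 → 76
D(53) + 76 → 129
Huffman total = 15 + 33 + 43 + 76 + 129 = 296 bits.
Saving = 387 − 296 = 91 bits.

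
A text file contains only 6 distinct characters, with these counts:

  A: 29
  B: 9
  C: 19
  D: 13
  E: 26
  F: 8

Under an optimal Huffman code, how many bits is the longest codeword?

4

Merge the two lowest-weight nodes at each step:
merge F(8) and B(9): 17
merge D(13) and 17: 30
merge C(19) and E(26): 45
merge A(29) and 30: 59
merge 45 and 59: 104
The rarest symbols sit at the bottom; the longest codeword is 4 bits.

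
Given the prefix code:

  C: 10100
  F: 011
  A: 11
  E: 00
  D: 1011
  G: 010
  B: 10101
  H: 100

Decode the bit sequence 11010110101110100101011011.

Read left to right; each codeword is recognised as soon as it completes (prefix code):
  11→A | 010→G | 11→A | 010→G | 11→A | 10100→C | 10101→B | 1011→D
Decoded message: AGAGACBD

AGAGACBD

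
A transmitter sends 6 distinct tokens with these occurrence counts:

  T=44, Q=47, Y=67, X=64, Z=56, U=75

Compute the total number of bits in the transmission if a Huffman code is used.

Merge the two smallest weights repeatedly:
merge T(44) and Q(47): 91
merge Z(56) and X(64): 120
merge Y(67) and U(75): 142
merge 91 and 120: 211
merge 142 and 211: 353
Total encoded bits = sum of merged weights = 91 + 120 + 142 + 211 + 353 = 917.

917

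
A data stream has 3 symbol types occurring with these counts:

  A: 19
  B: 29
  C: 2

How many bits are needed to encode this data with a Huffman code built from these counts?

Greedily combine the two least-frequent nodes:
combine C(2), A(19) → 21
combine 21, B(29) → 50
Total encoded bits = sum of merged weights = 21 + 50 = 71.

71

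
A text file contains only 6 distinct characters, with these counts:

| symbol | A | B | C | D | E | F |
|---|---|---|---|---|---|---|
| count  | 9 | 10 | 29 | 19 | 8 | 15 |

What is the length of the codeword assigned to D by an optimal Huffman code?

Build the tree from the bottom:
combine E(8), A(9) → 17
combine B(10), F(15) → 25
combine 17, D(19) → 36
combine 25, C(29) → 54
combine 36, 54 → 90
D sits 2 levels below the root, so its codeword is 2 bits.

2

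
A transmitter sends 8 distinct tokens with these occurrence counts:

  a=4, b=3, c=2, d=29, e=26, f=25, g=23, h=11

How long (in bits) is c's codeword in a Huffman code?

Repeatedly merge the two smallest:
combine c(2), b(3) → 5
combine a(4), 5 → 9
combine 9, h(11) → 20
combine 20, g(23) → 43
combine f(25), e(26) → 51
combine d(29), 43 → 72
combine 51, 72 → 123
c's leaf is at depth 6, giving a 6-bit codeword.

6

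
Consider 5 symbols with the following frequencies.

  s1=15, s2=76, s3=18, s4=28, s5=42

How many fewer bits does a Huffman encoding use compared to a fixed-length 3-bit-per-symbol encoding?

Fixed-length: 3 bits × 179 symbols = 537 bits.
Huffman merges:
combine s1(15), s3(18) → 33
combine s4(28), 33 → 61
combine s5(42), 61 → 103
combine s2(76), 103 → 179
Huffman total = 33 + 61 + 103 + 179 = 376 bits.
Saving = 537 − 376 = 161 bits.

161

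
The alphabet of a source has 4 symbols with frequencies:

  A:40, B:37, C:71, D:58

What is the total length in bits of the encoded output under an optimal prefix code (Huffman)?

Build the Huffman tree bottom-up:
combine B(37), A(40) → 77
combine D(58), C(71) → 129
combine 77, 129 → 206
Each symbol's bit-cost is frequency × depth; summing gives 412 bits (equivalently 77 + 129 + 206).

412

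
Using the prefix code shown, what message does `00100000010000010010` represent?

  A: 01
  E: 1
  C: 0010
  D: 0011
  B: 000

Read left to right; each codeword is recognised as soon as it completes (prefix code):
  0010→C | 000→B | 0010→C | 000→B | 01→A | 0010→C
Decoded message: CBCBAC

CBCBAC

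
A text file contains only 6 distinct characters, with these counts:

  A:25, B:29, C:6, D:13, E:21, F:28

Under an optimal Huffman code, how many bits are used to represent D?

4

Huffman merges, smallest pair first:
merge C(6) and D(13): 19
merge 19 and E(21): 40
merge A(25) and F(28): 53
merge B(29) and 40: 69
merge 53 and 69: 122
The subtree containing D is merged 4 times, so code length = 4.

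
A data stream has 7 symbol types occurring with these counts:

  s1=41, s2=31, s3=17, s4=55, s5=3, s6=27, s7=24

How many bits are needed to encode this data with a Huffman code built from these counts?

Greedily combine the two least-frequent nodes:
combine s5(3), s3(17) → 20
combine 20, s7(24) → 44
combine s6(27), s2(31) → 58
combine s1(41), 44 → 85
combine s4(55), 58 → 113
combine 85, 113 → 198
Each symbol's bit-cost is frequency × depth; summing gives 518 bits (equivalently 20 + 44 + 58 + 85 + 113 + 198).

518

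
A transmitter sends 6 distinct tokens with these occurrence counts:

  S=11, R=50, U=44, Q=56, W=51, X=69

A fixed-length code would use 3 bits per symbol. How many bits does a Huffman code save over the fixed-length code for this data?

125

Fixed-length: 3 bits × 281 symbols = 843 bits.
Huffman merges:
combine S(11), U(44) → 55
combine R(50), W(51) → 101
combine 55, Q(56) → 111
combine X(69), 101 → 170
combine 111, 170 → 281
Huffman total = 55 + 101 + 111 + 170 + 281 = 718 bits.
Saving = 843 − 718 = 125 bits.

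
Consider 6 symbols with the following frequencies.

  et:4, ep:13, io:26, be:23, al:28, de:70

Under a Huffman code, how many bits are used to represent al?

Build the tree from the bottom:
et(4) + ep(13) → 17
17 + be(23) → 40
io(26) + al(28) → 54
40 + 54 → 94
de(70) + 94 → 164
al's leaf is at depth 3, giving a 3-bit codeword.

3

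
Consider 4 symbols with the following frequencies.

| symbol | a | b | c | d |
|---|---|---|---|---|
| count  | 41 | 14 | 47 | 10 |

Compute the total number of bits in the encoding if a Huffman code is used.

Build the Huffman tree bottom-up:
d(10) + b(14) → 24
24 + a(41) → 65
c(47) + 65 → 112
The encoded length is the sum of every internal node's weight: 24 + 65 + 112 = 201 bits.

201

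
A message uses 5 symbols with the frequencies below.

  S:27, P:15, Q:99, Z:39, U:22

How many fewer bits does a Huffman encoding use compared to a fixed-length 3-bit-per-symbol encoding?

200

Fixed-length: 3 bits × 202 symbols = 606 bits.
Huffman merges:
merge P(15) and U(22): 37
merge S(27) and 37: 64
merge Z(39) and 64: 103
merge Q(99) and 103: 202
Huffman total = 37 + 64 + 103 + 202 = 406 bits.
Saving = 606 − 406 = 200 bits.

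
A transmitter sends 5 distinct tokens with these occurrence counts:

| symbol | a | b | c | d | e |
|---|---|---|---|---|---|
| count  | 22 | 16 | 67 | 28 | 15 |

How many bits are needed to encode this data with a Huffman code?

Merge the two smallest weights repeatedly:
combine e(15), b(16) → 31
combine a(22), d(28) → 50
combine 31, 50 → 81
combine c(67), 81 → 148
Total encoded bits = sum of merged weights = 31 + 50 + 81 + 148 = 310.

310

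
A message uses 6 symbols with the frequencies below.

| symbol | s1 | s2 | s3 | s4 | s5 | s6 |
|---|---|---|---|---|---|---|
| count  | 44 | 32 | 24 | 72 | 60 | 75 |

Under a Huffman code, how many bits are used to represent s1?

Huffman merges, smallest pair first:
s3(24) + s2(32) → 56
s1(44) + 56 → 100
s5(60) + s4(72) → 132
s6(75) + 100 → 175
132 + 175 → 307
s1's leaf is at depth 3, giving a 3-bit codeword.

3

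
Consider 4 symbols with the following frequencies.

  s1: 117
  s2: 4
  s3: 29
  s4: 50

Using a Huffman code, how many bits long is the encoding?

316

Greedily combine the two least-frequent nodes:
combine s2(4), s3(29) → 33
combine 33, s4(50) → 83
combine 83, s1(117) → 200
Total encoded bits = sum of merged weights = 33 + 83 + 200 = 316.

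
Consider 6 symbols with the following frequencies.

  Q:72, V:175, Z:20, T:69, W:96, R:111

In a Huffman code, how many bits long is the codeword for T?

Repeatedly merge the two smallest:
Z(20) + T(69) → 89
Q(72) + 89 → 161
W(96) + R(111) → 207
161 + V(175) → 336
207 + 336 → 543
The subtree containing T is merged 4 times, so code length = 4.

4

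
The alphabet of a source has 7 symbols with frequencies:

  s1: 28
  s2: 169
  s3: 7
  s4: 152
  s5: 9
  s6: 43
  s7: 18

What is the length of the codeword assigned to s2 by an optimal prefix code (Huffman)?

1

Build the tree from the bottom:
combine s3(7), s5(9) → 16
combine 16, s7(18) → 34
combine s1(28), 34 → 62
combine s6(43), 62 → 105
combine 105, s4(152) → 257
combine s2(169), 257 → 426
s2 is merged only at the final step, so code length = 1.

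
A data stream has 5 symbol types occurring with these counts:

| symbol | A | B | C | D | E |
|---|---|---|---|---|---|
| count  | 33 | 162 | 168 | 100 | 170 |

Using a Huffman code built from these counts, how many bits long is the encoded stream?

1399

Build the Huffman tree bottom-up:
combine A(33), D(100) → 133
combine 133, B(162) → 295
combine C(168), E(170) → 338
combine 295, 338 → 633
The encoded length is the sum of every internal node's weight: 133 + 295 + 338 + 633 = 1399 bits.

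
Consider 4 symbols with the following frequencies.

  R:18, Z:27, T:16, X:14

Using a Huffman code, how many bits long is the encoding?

150

Merge the two smallest weights repeatedly:
X(14) + T(16) → 30
R(18) + Z(27) → 45
30 + 45 → 75
Each symbol's bit-cost is frequency × depth; summing gives 150 bits (equivalently 30 + 45 + 75).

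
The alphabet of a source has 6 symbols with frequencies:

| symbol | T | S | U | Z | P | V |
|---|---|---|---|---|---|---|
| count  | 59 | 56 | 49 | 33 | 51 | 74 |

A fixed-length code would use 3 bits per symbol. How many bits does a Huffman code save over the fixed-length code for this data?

133

Fixed-length: 3 bits × 322 symbols = 966 bits.
Huffman merges:
combine Z(33), U(49) → 82
combine P(51), S(56) → 107
combine T(59), V(74) → 133
combine 82, 107 → 189
combine 133, 189 → 322
Huffman total = 82 + 107 + 133 + 189 + 322 = 833 bits.
Saving = 966 − 833 = 133 bits.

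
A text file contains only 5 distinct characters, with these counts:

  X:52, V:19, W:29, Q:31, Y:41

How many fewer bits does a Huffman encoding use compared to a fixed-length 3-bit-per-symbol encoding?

124

Fixed-length: 3 bits × 172 symbols = 516 bits.
Huffman merges:
merge V(19) and W(29): 48
merge Q(31) and Y(41): 72
merge 48 and X(52): 100
merge 72 and 100: 172
Huffman total = 48 + 72 + 100 + 172 = 392 bits.
Saving = 516 − 392 = 124 bits.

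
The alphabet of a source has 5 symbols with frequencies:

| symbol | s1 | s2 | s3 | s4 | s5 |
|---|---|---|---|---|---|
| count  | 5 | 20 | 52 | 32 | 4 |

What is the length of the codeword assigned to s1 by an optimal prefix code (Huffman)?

Huffman merges, smallest pair first:
s5(4) + s1(5) → 9
9 + s2(20) → 29
29 + s4(32) → 61
s3(52) + 61 → 113
The subtree containing s1 is merged 4 times, so code length = 4.

4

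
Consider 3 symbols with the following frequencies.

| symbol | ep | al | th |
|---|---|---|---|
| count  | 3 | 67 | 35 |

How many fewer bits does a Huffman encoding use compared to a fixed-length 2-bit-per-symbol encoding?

67

Fixed-length: 2 bits × 105 symbols = 210 bits.
Huffman merges:
combine ep(3), th(35) → 38
combine 38, al(67) → 105
Huffman total = 38 + 105 = 143 bits.
Saving = 210 − 143 = 67 bits.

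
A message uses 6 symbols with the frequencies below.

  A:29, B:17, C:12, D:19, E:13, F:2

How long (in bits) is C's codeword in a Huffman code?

4

Repeatedly merge the two smallest:
F(2) + C(12) → 14
E(13) + 14 → 27
B(17) + D(19) → 36
27 + A(29) → 56
36 + 56 → 92
C sits 4 levels below the root, so its codeword is 4 bits.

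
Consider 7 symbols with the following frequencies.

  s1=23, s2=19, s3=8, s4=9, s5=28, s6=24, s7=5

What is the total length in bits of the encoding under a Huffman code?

Build the Huffman tree bottom-up:
s7(5) + s3(8) → 13
s4(9) + 13 → 22
s2(19) + 22 → 41
s1(23) + s6(24) → 47
s5(28) + 41 → 69
47 + 69 → 116
Total encoded bits = sum of merged weights = 13 + 22 + 41 + 47 + 69 + 116 = 308.

308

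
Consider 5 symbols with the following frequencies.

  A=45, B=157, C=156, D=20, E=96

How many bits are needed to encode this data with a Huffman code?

Merge the two smallest weights repeatedly:
combine D(20), A(45) → 65
combine 65, E(96) → 161
combine C(156), B(157) → 313
combine 161, 313 → 474
Each symbol's bit-cost is frequency × depth; summing gives 1013 bits (equivalently 65 + 161 + 313 + 474).

1013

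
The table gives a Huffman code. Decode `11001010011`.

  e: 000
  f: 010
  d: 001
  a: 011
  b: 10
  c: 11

cdfa

Read left to right; each codeword is recognised as soon as it completes (prefix code):
  11→c | 001→d | 010→f | 011→a
Decoded message: cdfa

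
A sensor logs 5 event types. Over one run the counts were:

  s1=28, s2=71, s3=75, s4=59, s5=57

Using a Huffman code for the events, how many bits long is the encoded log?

665

Merge the two smallest weights repeatedly:
s1(28) + s5(57) → 85
s4(59) + s2(71) → 130
s3(75) + 85 → 160
130 + 160 → 290
Total encoded bits = sum of merged weights = 85 + 130 + 160 + 290 = 665.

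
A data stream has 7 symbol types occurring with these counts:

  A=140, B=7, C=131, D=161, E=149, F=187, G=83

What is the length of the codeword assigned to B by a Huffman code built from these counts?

Repeatedly merge the two smallest:
B(7) + G(83) → 90
90 + C(131) → 221
A(140) + E(149) → 289
D(161) + F(187) → 348
221 + 289 → 510
348 + 510 → 858
B sits 4 levels below the root, so its codeword is 4 bits.

4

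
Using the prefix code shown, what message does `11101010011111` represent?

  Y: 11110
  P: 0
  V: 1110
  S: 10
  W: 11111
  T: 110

VSSPW

Read left to right; each codeword is recognised as soon as it completes (prefix code):
  1110→V | 10→S | 10→S | 0→P | 11111→W
Decoded message: VSSPW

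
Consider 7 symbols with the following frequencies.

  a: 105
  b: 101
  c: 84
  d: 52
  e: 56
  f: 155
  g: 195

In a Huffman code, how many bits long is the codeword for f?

Build the tree from the bottom:
d(52) + e(56) → 108
c(84) + b(101) → 185
a(105) + 108 → 213
f(155) + 185 → 340
g(195) + 213 → 408
340 + 408 → 748
f sits 2 levels below the root, so its codeword is 2 bits.

2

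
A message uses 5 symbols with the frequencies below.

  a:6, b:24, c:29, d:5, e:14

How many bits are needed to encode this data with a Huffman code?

163

Build the Huffman tree bottom-up:
merge d(5) and a(6): 11
merge 11 and e(14): 25
merge b(24) and 25: 49
merge c(29) and 49: 78
The encoded length is the sum of every internal node's weight: 11 + 25 + 49 + 78 = 163 bits.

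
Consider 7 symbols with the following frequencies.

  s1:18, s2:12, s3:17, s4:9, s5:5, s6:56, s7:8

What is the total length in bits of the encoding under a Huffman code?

Merge the two smallest weights repeatedly:
merge s5(5) and s7(8): 13
merge s4(9) and s2(12): 21
merge 13 and s3(17): 30
merge s1(18) and 21: 39
merge 30 and 39: 69
merge s6(56) and 69: 125
The encoded length is the sum of every internal node's weight: 13 + 21 + 30 + 39 + 69 + 125 = 297 bits.

297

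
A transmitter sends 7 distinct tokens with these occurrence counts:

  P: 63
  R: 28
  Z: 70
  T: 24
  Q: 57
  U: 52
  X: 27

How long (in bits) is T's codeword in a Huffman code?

4

Build the tree from the bottom:
T(24) + X(27) → 51
R(28) + 51 → 79
U(52) + Q(57) → 109
P(63) + Z(70) → 133
79 + 109 → 188
133 + 188 → 321
The subtree containing T is merged 4 times, so code length = 4.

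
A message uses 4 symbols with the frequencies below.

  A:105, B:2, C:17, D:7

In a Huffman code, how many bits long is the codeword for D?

3

Huffman merges, smallest pair first:
combine B(2), D(7) → 9
combine 9, C(17) → 26
combine 26, A(105) → 131
The subtree containing D is merged 3 times, so code length = 3.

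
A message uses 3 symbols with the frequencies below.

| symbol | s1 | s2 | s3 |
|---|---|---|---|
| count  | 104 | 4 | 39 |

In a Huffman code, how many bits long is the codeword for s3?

2

Build the tree from the bottom:
merge s2(4) and s3(39): 43
merge 43 and s1(104): 147
The subtree containing s3 is merged 2 times, so code length = 2.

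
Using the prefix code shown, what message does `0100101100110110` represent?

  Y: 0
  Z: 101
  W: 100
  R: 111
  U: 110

Read left to right; each codeword is recognised as soon as it completes (prefix code):
  0→Y | 100→W | 101→Z | 100→W | 110→U | 110→U
Decoded message: YWZWUU

YWZWUU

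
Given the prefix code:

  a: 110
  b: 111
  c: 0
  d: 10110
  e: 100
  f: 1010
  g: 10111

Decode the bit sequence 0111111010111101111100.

Read left to right; each codeword is recognised as soon as it completes (prefix code):
  0→c | 111→b | 111→b | 0→c | 10111→g | 10111→g | 110→a | 0→c
Decoded message: cbbcggac

cbbcggac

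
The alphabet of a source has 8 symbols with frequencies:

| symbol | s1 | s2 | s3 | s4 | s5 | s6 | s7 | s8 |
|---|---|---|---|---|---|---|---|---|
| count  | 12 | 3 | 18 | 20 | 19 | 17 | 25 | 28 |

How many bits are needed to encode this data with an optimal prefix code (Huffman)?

Build the Huffman tree bottom-up:
s2(3) + s1(12) → 15
15 + s6(17) → 32
s3(18) + s5(19) → 37
s4(20) + s7(25) → 45
s8(28) + 32 → 60
37 + 45 → 82
60 + 82 → 142
Total encoded bits = sum of merged weights = 15 + 32 + 37 + 45 + 60 + 82 + 142 = 413.

413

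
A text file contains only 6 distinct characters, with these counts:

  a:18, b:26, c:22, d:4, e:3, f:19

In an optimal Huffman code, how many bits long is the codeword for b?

Huffman merges, smallest pair first:
merge e(3) and d(4): 7
merge 7 and a(18): 25
merge f(19) and c(22): 41
merge 25 and b(26): 51
merge 41 and 51: 92
The subtree containing b is merged 2 times, so code length = 2.

2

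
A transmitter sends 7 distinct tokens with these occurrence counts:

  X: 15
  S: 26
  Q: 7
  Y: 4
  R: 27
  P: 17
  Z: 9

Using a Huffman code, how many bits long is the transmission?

Build the Huffman tree bottom-up:
Y(4) + Q(7) → 11
Z(9) + 11 → 20
X(15) + P(17) → 32
20 + S(26) → 46
R(27) + 32 → 59
46 + 59 → 105
The encoded length is the sum of every internal node's weight: 11 + 20 + 32 + 46 + 59 + 105 = 273 bits.

273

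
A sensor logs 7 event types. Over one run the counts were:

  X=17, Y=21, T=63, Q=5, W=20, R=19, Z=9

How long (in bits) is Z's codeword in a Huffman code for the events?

Huffman merges, smallest pair first:
merge Q(5) and Z(9): 14
merge 14 and X(17): 31
merge R(19) and W(20): 39
merge Y(21) and 31: 52
merge 39 and 52: 91
merge T(63) and 91: 154
Z's leaf is at depth 5, giving a 5-bit codeword.

5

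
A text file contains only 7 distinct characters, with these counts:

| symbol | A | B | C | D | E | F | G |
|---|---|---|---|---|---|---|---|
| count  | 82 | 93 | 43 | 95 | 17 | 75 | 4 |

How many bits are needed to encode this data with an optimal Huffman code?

Greedily combine the two least-frequent nodes:
combine G(4), E(17) → 21
combine 21, C(43) → 64
combine 64, F(75) → 139
combine A(82), B(93) → 175
combine D(95), 139 → 234
combine 175, 234 → 409
Total encoded bits = sum of merged weights = 21 + 64 + 139 + 175 + 234 + 409 = 1042.

1042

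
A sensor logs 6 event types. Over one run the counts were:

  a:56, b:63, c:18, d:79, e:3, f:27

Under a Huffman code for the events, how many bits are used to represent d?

Repeatedly merge the two smallest:
e(3) + c(18) → 21
21 + f(27) → 48
48 + a(56) → 104
b(63) + d(79) → 142
104 + 142 → 246
The subtree containing d is merged 2 times, so code length = 2.

2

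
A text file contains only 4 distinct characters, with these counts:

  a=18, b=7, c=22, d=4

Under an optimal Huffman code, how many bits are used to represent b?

Build the tree from the bottom:
combine d(4), b(7) → 11
combine 11, a(18) → 29
combine c(22), 29 → 51
b sits 3 levels below the root, so its codeword is 3 bits.

3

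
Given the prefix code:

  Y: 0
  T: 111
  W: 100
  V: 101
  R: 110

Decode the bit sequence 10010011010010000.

Read left to right; each codeword is recognised as soon as it completes (prefix code):
  100→W | 100→W | 110→R | 100→W | 100→W | 0→Y | 0→Y
Decoded message: WWRWWYY

WWRWWYY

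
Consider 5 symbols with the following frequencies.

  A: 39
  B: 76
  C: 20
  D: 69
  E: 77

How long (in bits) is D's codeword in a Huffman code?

2

Repeatedly merge the two smallest:
combine C(20), A(39) → 59
combine 59, D(69) → 128
combine B(76), E(77) → 153
combine 128, 153 → 281
D sits 2 levels below the root, so its codeword is 2 bits.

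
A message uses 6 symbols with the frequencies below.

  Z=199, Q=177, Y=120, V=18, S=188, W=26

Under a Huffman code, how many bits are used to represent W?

4

Build the tree from the bottom:
V(18) + W(26) → 44
44 + Y(120) → 164
164 + Q(177) → 341
S(188) + Z(199) → 387
341 + 387 → 728
The subtree containing W is merged 4 times, so code length = 4.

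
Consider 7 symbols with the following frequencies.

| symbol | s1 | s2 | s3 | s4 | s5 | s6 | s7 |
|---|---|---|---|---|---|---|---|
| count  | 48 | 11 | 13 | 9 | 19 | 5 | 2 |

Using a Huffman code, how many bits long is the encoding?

Build the Huffman tree bottom-up:
merge s7(2) and s6(5): 7
merge 7 and s4(9): 16
merge s2(11) and s3(13): 24
merge 16 and s5(19): 35
merge 24 and 35: 59
merge s1(48) and 59: 107
Each symbol's bit-cost is frequency × depth; summing gives 248 bits (equivalently 7 + 16 + 24 + 35 + 59 + 107).

248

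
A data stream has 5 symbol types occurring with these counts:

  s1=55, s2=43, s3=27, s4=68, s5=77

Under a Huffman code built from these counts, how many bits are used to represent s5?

Repeatedly merge the two smallest:
combine s3(27), s2(43) → 70
combine s1(55), s4(68) → 123
combine 70, s5(77) → 147
combine 123, 147 → 270
The subtree containing s5 is merged 2 times, so code length = 2.

2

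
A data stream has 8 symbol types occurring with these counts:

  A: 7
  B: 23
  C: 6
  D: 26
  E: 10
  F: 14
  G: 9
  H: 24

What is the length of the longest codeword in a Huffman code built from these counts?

4

Merge the two lowest-weight nodes at each step:
combine C(6), A(7) → 13
combine G(9), E(10) → 19
combine 13, F(14) → 27
combine 19, B(23) → 42
combine H(24), D(26) → 50
combine 27, 42 → 69
combine 50, 69 → 119
The rarest symbols sit at the bottom; the longest codeword is 4 bits.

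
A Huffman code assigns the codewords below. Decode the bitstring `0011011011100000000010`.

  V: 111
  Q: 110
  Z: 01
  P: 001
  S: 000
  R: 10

Read left to right; each codeword is recognised as soon as it completes (prefix code):
  001→P | 10→R | 110→Q | 111→V | 000→S | 000→S | 000→S | 10→R
Decoded message: PRQVSSSR

PRQVSSSR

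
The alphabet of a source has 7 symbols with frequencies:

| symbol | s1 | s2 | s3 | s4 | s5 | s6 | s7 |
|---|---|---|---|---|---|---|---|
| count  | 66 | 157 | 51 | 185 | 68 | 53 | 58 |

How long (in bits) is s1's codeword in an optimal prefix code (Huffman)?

Huffman merges, smallest pair first:
combine s3(51), s6(53) → 104
combine s7(58), s1(66) → 124
combine s5(68), 104 → 172
combine 124, s2(157) → 281
combine 172, s4(185) → 357
combine 281, 357 → 638
The subtree containing s1 is merged 3 times, so code length = 3.

3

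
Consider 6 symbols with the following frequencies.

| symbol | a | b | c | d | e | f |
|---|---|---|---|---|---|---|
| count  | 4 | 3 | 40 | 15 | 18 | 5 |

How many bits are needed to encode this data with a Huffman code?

176

Merge the two smallest weights repeatedly:
b(3) + a(4) → 7
f(5) + 7 → 12
12 + d(15) → 27
e(18) + 27 → 45
c(40) + 45 → 85
The encoded length is the sum of every internal node's weight: 7 + 12 + 27 + 45 + 85 = 176 bits.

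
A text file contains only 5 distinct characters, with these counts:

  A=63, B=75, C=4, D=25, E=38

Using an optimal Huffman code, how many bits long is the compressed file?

431

Build the Huffman tree bottom-up:
C(4) + D(25) → 29
29 + E(38) → 67
A(63) + 67 → 130
B(75) + 130 → 205
Total encoded bits = sum of merged weights = 29 + 67 + 130 + 205 = 431.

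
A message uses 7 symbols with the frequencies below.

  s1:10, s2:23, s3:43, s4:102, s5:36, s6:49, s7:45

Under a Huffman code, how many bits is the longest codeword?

4

Merge the two lowest-weight nodes at each step:
s1(10) + s2(23) → 33
33 + s5(36) → 69
s3(43) + s7(45) → 88
s6(49) + 69 → 118
88 + s4(102) → 190
118 + 190 → 308
Maximum depth reached is 4.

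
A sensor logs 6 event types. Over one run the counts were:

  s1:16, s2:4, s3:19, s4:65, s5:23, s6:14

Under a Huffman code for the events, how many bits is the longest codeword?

Merge the two lowest-weight nodes at each step:
combine s2(4), s6(14) → 18
combine s1(16), 18 → 34
combine s3(19), s5(23) → 42
combine 34, 42 → 76
combine s4(65), 76 → 141
The rarest symbols sit at the bottom; the longest codeword is 4 bits.

4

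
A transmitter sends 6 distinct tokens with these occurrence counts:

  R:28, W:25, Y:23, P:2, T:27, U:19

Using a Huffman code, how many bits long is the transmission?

Greedily combine the two least-frequent nodes:
merge P(2) and U(19): 21
merge 21 and Y(23): 44
merge W(25) and T(27): 52
merge R(28) and 44: 72
merge 52 and 72: 124
The encoded length is the sum of every internal node's weight: 21 + 44 + 52 + 72 + 124 = 313 bits.

313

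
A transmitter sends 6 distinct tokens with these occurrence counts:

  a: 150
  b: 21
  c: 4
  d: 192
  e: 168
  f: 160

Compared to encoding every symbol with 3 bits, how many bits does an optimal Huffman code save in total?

Fixed-length: 3 bits × 695 symbols = 2085 bits.
Huffman merges:
merge c(4) and b(21): 25
merge 25 and a(150): 175
merge f(160) and e(168): 328
merge 175 and d(192): 367
merge 328 and 367: 695
Huffman total = 25 + 175 + 328 + 367 + 695 = 1590 bits.
Saving = 2085 − 1590 = 495 bits.

495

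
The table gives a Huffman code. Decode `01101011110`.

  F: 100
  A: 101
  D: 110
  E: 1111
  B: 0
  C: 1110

BDAC

Read left to right; each codeword is recognised as soon as it completes (prefix code):
  0→B | 110→D | 101→A | 1110→C
Decoded message: BDAC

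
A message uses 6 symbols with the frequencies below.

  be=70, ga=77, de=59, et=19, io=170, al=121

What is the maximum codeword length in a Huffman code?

Merge the two lowest-weight nodes at each step:
combine et(19), de(59) → 78
combine be(70), ga(77) → 147
combine 78, al(121) → 199
combine 147, io(170) → 317
combine 199, 317 → 516
The first pair merged (et, de) ends up deepest, at depth 3.

3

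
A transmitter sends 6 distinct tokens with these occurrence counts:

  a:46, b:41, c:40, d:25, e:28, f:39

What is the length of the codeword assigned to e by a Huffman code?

3

Repeatedly merge the two smallest:
d(25) + e(28) → 53
f(39) + c(40) → 79
b(41) + a(46) → 87
53 + 79 → 132
87 + 132 → 219
e's leaf is at depth 3, giving a 3-bit codeword.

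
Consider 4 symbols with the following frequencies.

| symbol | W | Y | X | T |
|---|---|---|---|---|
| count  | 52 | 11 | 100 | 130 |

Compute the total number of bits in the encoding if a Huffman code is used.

519

Merge the two smallest weights repeatedly:
Y(11) + W(52) → 63
63 + X(100) → 163
T(130) + 163 → 293
The encoded length is the sum of every internal node's weight: 63 + 163 + 293 = 519 bits.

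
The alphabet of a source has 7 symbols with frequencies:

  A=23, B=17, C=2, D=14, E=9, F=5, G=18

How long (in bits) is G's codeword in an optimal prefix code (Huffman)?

2

Repeatedly merge the two smallest:
merge C(2) and F(5): 7
merge 7 and E(9): 16
merge D(14) and 16: 30
merge B(17) and G(18): 35
merge A(23) and 30: 53
merge 35 and 53: 88
G's leaf is at depth 2, giving a 2-bit codeword.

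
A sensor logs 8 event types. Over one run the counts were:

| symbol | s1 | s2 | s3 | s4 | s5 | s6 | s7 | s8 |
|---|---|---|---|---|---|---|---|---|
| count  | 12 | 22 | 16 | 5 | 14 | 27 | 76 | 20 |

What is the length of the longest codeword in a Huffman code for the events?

Merge the two lowest-weight nodes at each step:
s4(5) + s1(12) → 17
s5(14) + s3(16) → 30
17 + s8(20) → 37
s2(22) + s6(27) → 49
30 + 37 → 67
49 + 67 → 116
s7(76) + 116 → 192
The rarest symbols sit at the bottom; the longest codeword is 5 bits.

5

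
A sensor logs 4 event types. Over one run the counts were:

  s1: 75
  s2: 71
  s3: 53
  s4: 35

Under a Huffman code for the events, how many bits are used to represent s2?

Repeatedly merge the two smallest:
combine s4(35), s3(53) → 88
combine s2(71), s1(75) → 146
combine 88, 146 → 234
The subtree containing s2 is merged 2 times, so code length = 2.

2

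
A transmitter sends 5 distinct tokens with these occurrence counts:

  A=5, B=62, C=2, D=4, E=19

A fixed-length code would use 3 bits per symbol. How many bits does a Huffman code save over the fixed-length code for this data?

137

Fixed-length: 3 bits × 92 symbols = 276 bits.
Huffman merges:
merge C(2) and D(4): 6
merge A(5) and 6: 11
merge 11 and E(19): 30
merge 30 and B(62): 92
Huffman total = 6 + 11 + 30 + 92 = 139 bits.
Saving = 276 − 139 = 137 bits.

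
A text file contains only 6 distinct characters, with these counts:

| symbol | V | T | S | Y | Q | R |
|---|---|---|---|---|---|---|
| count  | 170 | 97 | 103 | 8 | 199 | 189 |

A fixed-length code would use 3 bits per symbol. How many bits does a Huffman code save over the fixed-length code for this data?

453

Fixed-length: 3 bits × 766 symbols = 2298 bits.
Huffman merges:
Y(8) + T(97) → 105
S(103) + 105 → 208
V(170) + R(189) → 359
Q(199) + 208 → 407
359 + 407 → 766
Huffman total = 105 + 208 + 359 + 407 + 766 = 1845 bits.
Saving = 2298 − 1845 = 453 bits.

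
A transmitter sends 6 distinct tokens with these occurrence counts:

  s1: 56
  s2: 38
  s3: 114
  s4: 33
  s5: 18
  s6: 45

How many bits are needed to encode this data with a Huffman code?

735

Greedily combine the two least-frequent nodes:
merge s5(18) and s4(33): 51
merge s2(38) and s6(45): 83
merge 51 and s1(56): 107
merge 83 and 107: 190
merge s3(114) and 190: 304
Each symbol's bit-cost is frequency × depth; summing gives 735 bits (equivalently 51 + 83 + 107 + 190 + 304).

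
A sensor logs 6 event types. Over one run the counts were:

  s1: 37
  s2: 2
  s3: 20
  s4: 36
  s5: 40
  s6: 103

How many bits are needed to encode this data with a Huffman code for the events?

Greedily combine the two least-frequent nodes:
s2(2) + s3(20) → 22
22 + s4(36) → 58
s1(37) + s5(40) → 77
58 + 77 → 135
s6(103) + 135 → 238
The encoded length is the sum of every internal node's weight: 22 + 58 + 77 + 135 + 238 = 530 bits.

530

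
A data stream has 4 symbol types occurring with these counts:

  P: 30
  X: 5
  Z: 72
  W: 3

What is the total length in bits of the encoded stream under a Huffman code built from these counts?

156

Greedily combine the two least-frequent nodes:
W(3) + X(5) → 8
8 + P(30) → 38
38 + Z(72) → 110
The encoded length is the sum of every internal node's weight: 8 + 38 + 110 = 156 bits.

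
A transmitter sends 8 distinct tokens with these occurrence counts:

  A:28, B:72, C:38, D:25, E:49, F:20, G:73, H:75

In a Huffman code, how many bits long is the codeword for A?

4

Build the tree from the bottom:
merge F(20) and D(25): 45
merge A(28) and C(38): 66
merge 45 and E(49): 94
merge 66 and B(72): 138
merge G(73) and H(75): 148
merge 94 and 138: 232
merge 148 and 232: 380
A sits 4 levels below the root, so its codeword is 4 bits.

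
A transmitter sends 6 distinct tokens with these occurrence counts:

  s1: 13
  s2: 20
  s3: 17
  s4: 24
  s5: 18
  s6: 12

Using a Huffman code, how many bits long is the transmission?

Build the Huffman tree bottom-up:
s6(12) + s1(13) → 25
s3(17) + s5(18) → 35
s2(20) + s4(24) → 44
25 + 35 → 60
44 + 60 → 104
Total encoded bits = sum of merged weights = 25 + 35 + 44 + 60 + 104 = 268.

268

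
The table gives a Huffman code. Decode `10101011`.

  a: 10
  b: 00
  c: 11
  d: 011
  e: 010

Read left to right; each codeword is recognised as soon as it completes (prefix code):
  10→a | 10→a | 10→a | 11→c
Decoded message: aaac

aaac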